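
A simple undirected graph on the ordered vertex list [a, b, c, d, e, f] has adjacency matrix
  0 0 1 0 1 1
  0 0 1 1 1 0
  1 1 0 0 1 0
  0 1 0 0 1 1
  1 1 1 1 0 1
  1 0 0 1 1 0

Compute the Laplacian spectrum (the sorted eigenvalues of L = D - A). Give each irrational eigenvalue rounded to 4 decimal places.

Each diagonal entry of L is the vertex degree and each off-diagonal entry is -1 where an edge is present, 0 otherwise; in the order [a, b, c, d, e, f] the diagonal is [3, 3, 3, 3, 5, 3]. Since every row of L sums to 0, the all-ones vector is in the kernel and 0 is an eigenvalue. The single zero eigenvalue shows the graph is connected.

[0, 2.3820, 2.3820, 4.6180, 4.6180, 6]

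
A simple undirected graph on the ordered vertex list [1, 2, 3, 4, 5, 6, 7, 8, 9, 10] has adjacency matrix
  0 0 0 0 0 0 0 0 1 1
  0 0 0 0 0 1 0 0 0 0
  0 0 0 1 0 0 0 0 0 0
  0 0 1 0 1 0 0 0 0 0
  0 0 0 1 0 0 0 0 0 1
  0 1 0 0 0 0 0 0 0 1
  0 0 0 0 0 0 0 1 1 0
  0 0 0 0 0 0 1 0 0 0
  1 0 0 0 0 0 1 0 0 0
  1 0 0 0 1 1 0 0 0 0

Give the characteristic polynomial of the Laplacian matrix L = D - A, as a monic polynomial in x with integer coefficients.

x^10 - 18x^9 + 135x^8 - 548x^7 + 1308x^6 - 1866x^5 + 1546x^4 - 688x^3 + 141x^2 - 10x

With the vertex order [1, 2, 3, 4, 5, 6, 7, 8, 9, 10], the degrees are [2, 1, 1, 2, 2, 2, 2, 1, 2, 3], giving D = diag(2, 1, 1, 2, 2, 2, 2, 1, 2, 3) and L = D - A. Computing det(xI - L) by cofactor expansion (or equivalently via sum-over-permutations) gives x^10 - 18x^9 + 135x^8 - 548x^7 + 1308x^6 - 1866x^5 + 1546x^4 - 688x^3 + 141x^2 - 10x. Since p(0) = det(-L) = 0, x divides p(x). There is one zero in the spectrum, matching the 1 component. The largest eigenvalue, 4.4659, is at most the vertex count 10.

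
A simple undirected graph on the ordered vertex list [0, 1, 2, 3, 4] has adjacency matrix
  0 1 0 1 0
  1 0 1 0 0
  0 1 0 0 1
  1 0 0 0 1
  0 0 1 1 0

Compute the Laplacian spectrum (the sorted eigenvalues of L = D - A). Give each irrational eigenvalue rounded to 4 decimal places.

Each diagonal entry of L is the vertex degree and each off-diagonal entry is -1 where an edge is present, 0 otherwise; in the order [0, 1, 2, 3, 4] the diagonal is [2, 2, 2, 2, 2]. The multiplicity of 0 as a Laplacian eigenvalue equals the number of connected components.

[0, 1.3820, 1.3820, 3.6180, 3.6180]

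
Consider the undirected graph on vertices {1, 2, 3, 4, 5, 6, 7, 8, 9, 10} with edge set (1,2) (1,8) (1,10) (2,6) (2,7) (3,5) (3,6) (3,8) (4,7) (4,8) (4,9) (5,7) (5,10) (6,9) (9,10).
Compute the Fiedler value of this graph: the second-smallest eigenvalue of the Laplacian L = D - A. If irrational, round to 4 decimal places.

Each diagonal entry of L is the vertex degree and each off-diagonal entry is -1 where an edge is present, 0 otherwise; in the order [1, 2, 3, 4, 5, 6, 7, 8, 9, 10] the diagonal is [3, 3, 3, 3, 3, 3, 3, 3, 3, 3]. Computing the eigenvalues of L and sorting gives [0, 2, 2, 2, 2, 2, 5, 5, 5, 5]. The Fiedler value lambda_2 = 2 is strictly positive, so the graph is connected. There is one zero in the spectrum, matching the 1 component.

2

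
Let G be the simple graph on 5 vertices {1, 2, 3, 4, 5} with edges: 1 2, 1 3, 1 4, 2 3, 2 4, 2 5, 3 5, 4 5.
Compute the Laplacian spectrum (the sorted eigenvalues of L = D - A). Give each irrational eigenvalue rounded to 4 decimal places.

[0, 3, 3, 5, 5]

Reading degrees in the order [1, 2, 3, 4, 5] gives [3, 4, 3, 3, 3]; set D = diag(3, 4, 3, 3, 3) and form L = D - A. Diagonalising L (or applying a numerical eigensolver to the 5x5 matrix) gives the spectrum above. The largest eigenvalue, 5, is at most the vertex count 5.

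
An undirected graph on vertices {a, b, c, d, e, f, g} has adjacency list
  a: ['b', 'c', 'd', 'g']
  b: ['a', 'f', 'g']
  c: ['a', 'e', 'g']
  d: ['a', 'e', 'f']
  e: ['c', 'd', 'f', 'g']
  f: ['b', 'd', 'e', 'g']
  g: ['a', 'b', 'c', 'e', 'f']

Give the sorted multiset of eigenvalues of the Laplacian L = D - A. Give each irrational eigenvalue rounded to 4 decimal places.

Each diagonal entry of L is the vertex degree and each off-diagonal entry is -1 where an edge is present, 0 otherwise; in the order [a, b, c, d, e, f, g] the diagonal is [4, 3, 3, 3, 4, 4, 5]. L is symmetric positive semidefinite, so every eigenvalue is real and nonnegative. There is one zero in the spectrum, matching the 1 component.

[0, 2.5858, 2.5858, 3.5858, 5.4142, 5.4142, 6.4142]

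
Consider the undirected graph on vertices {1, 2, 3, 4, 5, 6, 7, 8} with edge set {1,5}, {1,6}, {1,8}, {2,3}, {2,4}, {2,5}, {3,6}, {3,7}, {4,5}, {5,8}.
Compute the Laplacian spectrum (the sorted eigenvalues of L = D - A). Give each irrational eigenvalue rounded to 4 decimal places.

[0, 0.5923, 1.1808, 1.6469, 3, 3.7593, 4.6042, 5.2165]

Reading degrees in the order [1, 2, 3, 4, 5, 6, 7, 8] gives [3, 3, 3, 2, 4, 2, 1, 2]; set D = diag(3, 3, 3, 2, 4, 2, 1, 2) and form L = D - A. Since every row of L sums to 0, the all-ones vector is in the kernel and 0 is an eigenvalue. The single zero eigenvalue shows the graph is connected.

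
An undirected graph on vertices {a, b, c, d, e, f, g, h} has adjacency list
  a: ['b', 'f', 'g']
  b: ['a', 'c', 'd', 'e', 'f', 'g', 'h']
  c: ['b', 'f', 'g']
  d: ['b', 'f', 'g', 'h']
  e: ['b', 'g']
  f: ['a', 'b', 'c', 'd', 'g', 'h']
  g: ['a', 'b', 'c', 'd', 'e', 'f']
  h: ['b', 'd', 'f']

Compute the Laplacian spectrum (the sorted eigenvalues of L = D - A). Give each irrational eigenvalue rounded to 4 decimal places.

With the vertex order [a, b, c, d, e, f, g, h], the degrees are [3, 7, 3, 4, 2, 6, 6, 3], giving D = diag(3, 7, 3, 4, 2, 6, 6, 3) and L = D - A. L is symmetric positive semidefinite, so every eigenvalue is real and nonnegative. The largest eigenvalue, 8, is at most the vertex count 8. The eigenvalues sum to 34, which equals trace(L) = 2|E|.

[0, 1.9177, 2.5971, 3, 4.4096, 6.8482, 7.2273, 8]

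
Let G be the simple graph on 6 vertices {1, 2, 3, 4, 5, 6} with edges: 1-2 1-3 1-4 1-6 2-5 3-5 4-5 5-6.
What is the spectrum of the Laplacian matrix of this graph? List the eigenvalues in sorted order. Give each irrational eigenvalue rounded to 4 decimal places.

[0, 2, 2, 2, 4, 6]

Reading degrees in the order [1, 2, 3, 4, 5, 6] gives [4, 2, 2, 2, 4, 2]; set D = diag(4, 2, 2, 2, 4, 2) and form L = D - A. Diagonalising L (or applying a numerical eigensolver to the 6x6 matrix) gives the spectrum above.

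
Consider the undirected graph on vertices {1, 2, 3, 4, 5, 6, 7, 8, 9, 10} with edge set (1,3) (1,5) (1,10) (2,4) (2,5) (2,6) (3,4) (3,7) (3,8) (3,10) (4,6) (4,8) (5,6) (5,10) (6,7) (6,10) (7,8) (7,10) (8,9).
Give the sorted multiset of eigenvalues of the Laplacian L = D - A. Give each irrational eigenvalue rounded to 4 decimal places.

[0, 0.7508, 2.1528, 2.4310, 3.6165, 4.9150, 5, 5.8193, 6.3820, 6.9326]

Each diagonal entry of L is the vertex degree and each off-diagonal entry is -1 where an edge is present, 0 otherwise; in the order [1, 2, 3, 4, 5, 6, 7, 8, 9, 10] the diagonal is [3, 3, 5, 4, 4, 5, 4, 4, 1, 5]. Diagonalising L (or applying a numerical eigensolver to the 10x10 matrix) gives the spectrum above. The single zero eigenvalue shows the graph is connected. By the matrix-tree theorem the graph has (1/10) * product of the nonzero eigenvalues = 8991 spanning trees. The largest eigenvalue, 6.9326, is at most the vertex count 10.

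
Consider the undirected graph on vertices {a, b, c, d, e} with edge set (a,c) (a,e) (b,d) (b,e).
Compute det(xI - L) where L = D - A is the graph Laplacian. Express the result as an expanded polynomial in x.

x^5 - 8x^4 + 21x^3 - 20x^2 + 5x

Each diagonal entry of L is the vertex degree and each off-diagonal entry is -1 where an edge is present, 0 otherwise; in the order [a, b, c, d, e] the diagonal is [2, 2, 1, 1, 2]. Computing det(xI - L) by cofactor expansion (or equivalently via sum-over-permutations) gives x^5 - 8x^4 + 21x^3 - 20x^2 + 5x. The coefficient of x^4 equals -trace(L) = -8, matching the sum of degrees.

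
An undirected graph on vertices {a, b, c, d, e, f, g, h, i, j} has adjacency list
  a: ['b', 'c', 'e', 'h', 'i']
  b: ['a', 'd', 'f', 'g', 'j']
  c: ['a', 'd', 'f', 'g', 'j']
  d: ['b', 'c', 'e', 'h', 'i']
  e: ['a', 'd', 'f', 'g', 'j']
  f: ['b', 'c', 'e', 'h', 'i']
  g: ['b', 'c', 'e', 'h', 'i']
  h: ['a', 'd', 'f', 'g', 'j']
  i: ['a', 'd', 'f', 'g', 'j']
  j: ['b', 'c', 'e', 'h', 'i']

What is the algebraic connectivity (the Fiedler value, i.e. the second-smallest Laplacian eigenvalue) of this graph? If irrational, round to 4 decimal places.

Reading degrees in the order [a, b, c, d, e, f, g, h, i, j] gives [5, 5, 5, 5, 5, 5, 5, 5, 5, 5]; set D = diag(5, 5, 5, 5, 5, 5, 5, 5, 5, 5) and form L = D - A. The sorted Laplacian eigenvalues are [0, 5, 5, 5, 5, 5, 5, 5, 5, 10]; the algebraic connectivity is the second entry, 5. The eigenvalues sum to 50, which equals trace(L) = 2|E|.

5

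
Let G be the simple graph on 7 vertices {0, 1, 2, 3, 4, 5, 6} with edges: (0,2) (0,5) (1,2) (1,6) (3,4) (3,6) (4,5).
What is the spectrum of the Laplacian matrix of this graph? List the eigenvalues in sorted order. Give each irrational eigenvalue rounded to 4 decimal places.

[0, 0.7530, 0.7530, 2.4450, 2.4450, 3.8019, 3.8019]

With the vertex order [0, 1, 2, 3, 4, 5, 6], the degrees are [2, 2, 2, 2, 2, 2, 2], giving D = diag(2, 2, 2, 2, 2, 2, 2) and L = D - A. The multiplicity of 0 as a Laplacian eigenvalue equals the number of connected components. By the matrix-tree theorem the graph has (1/7) * product of the nonzero eigenvalues = 7 spanning trees. The largest eigenvalue, 3.8019, is at most the vertex count 7.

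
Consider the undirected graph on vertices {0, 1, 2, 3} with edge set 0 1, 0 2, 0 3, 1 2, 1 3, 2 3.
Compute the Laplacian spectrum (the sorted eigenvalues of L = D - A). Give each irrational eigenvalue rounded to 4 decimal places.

Reading degrees in the order [0, 1, 2, 3] gives [3, 3, 3, 3]; set D = diag(3, 3, 3, 3) and form L = D - A. Diagonalising L (or applying a numerical eigensolver to the 4x4 matrix) gives the spectrum above. By the matrix-tree theorem the graph has (1/4) * product of the nonzero eigenvalues = 16 spanning trees. There is one zero in the spectrum, matching the 1 component.

[0, 4, 4, 4]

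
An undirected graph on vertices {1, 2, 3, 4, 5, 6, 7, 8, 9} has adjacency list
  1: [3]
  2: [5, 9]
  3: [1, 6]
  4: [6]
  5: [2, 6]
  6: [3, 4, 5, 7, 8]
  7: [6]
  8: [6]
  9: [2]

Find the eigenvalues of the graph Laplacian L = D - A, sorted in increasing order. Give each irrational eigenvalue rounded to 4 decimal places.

[0, 0.2483, 0.5063, 1, 1, 1.4950, 2.4702, 3.1767, 6.1036]

Each diagonal entry of L is the vertex degree and each off-diagonal entry is -1 where an edge is present, 0 otherwise; in the order [1, 2, 3, 4, 5, 6, 7, 8, 9] the diagonal is [1, 2, 2, 1, 2, 5, 1, 1, 1]. Diagonalising L (or applying a numerical eigensolver to the 9x9 matrix) gives the spectrum above. The eigenvalues sum to 16, which equals trace(L) = 2|E|. The largest eigenvalue, 6.1036, is at most the vertex count 9.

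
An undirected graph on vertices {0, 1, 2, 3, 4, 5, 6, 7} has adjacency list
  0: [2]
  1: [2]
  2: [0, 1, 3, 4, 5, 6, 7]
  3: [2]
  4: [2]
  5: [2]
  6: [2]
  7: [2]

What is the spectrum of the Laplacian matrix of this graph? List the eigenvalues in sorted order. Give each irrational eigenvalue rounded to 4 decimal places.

[0, 1, 1, 1, 1, 1, 1, 8]

Reading degrees in the order [0, 1, 2, 3, 4, 5, 6, 7] gives [1, 1, 7, 1, 1, 1, 1, 1]; set D = diag(1, 1, 7, 1, 1, 1, 1, 1) and form L = D - A. Since every row of L sums to 0, the all-ones vector is in the kernel and 0 is an eigenvalue. The eigenvalues sum to 14, which equals trace(L) = 2|E|. The largest eigenvalue, 8, is at most the vertex count 8.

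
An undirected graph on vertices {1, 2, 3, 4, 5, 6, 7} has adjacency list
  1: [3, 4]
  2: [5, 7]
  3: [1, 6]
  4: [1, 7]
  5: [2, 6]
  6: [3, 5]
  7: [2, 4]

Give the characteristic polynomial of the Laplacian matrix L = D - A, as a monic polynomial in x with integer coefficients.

Reading degrees in the order [1, 2, 3, 4, 5, 6, 7] gives [2, 2, 2, 2, 2, 2, 2]; set D = diag(2, 2, 2, 2, 2, 2, 2) and form L = D - A. L has integer entries, so p(x) = det(xI - L) has integer coefficients. Expanding the determinant yields x^7 - 14x^6 + 77x^5 - 210x^4 + 294x^3 - 196x^2 + 49x. The coefficient of x^6 equals -trace(L) = -14, matching the sum of degrees. By the matrix-tree theorem the graph has (1/7) * product of the nonzero eigenvalues = 7 spanning trees.

x^7 - 14x^6 + 77x^5 - 210x^4 + 294x^3 - 196x^2 + 49x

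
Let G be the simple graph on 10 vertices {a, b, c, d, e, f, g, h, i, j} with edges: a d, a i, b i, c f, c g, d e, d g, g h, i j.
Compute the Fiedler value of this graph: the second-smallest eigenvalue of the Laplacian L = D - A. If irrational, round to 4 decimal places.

0.1535

Reading degrees in the order [a, b, c, d, e, f, g, h, i, j] gives [2, 1, 2, 3, 1, 1, 3, 1, 3, 1]; set D = diag(2, 1, 2, 3, 1, 1, 3, 1, 3, 1) and form L = D - A. Computing the eigenvalues of L and sorting gives [0, 0.1535, 0.4616, 0.7026, 1, 1.5019, 2.1589, 3.2036, 4.0827, 4.7351]. The Fiedler value lambda_2 = 0.1535 is strictly positive, so the graph is connected. The eigenvalues sum to 18, which equals trace(L) = 2|E|. By the matrix-tree theorem the graph has (1/10) * product of the nonzero eigenvalues = 1 spanning tree.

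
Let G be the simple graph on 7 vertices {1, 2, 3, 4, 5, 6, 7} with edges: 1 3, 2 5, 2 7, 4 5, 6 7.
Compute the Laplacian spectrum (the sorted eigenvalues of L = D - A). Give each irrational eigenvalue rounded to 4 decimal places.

With the vertex order [1, 2, 3, 4, 5, 6, 7], the degrees are [1, 2, 1, 1, 2, 1, 2], giving D = diag(1, 2, 1, 1, 2, 1, 2) and L = D - A. L is symmetric positive semidefinite, so every eigenvalue is real and nonnegative. The 2 zero eigenvalues correspond to the 2 connected components. The largest eigenvalue, 3.6180, is at most the vertex count 7.

[0, 0, 0.3820, 1.3820, 2, 2.6180, 3.6180]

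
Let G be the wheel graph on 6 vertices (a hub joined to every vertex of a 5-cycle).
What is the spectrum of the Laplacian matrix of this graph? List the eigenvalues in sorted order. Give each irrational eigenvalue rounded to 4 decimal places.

The graph has 6 vertices and degree multiset [5, 3, 3, 3, 3, 3]; D is the diagonal matrix of degrees and L = D - A. Diagonalising L (or applying a numerical eigensolver to the 6x6 matrix) gives the spectrum above. The single zero eigenvalue shows the graph is connected. The largest eigenvalue, 6, is at most the vertex count 6.

[0, 2.3820, 2.3820, 4.6180, 4.6180, 6]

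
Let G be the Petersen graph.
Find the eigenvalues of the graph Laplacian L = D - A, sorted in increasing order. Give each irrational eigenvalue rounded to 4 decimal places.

[0, 2, 2, 2, 2, 2, 5, 5, 5, 5]

The graph has 10 vertices and degree multiset [3, 3, 3, 3, 3, 3, 3, 3, 3, 3]; D is the diagonal matrix of degrees and L = D - A. Diagonalising L (or applying a numerical eigensolver to the 10x10 matrix) gives the spectrum above. The eigenvalues sum to 30, which equals trace(L) = 2|E|. By the matrix-tree theorem the graph has (1/10) * product of the nonzero eigenvalues = 2000 spanning trees.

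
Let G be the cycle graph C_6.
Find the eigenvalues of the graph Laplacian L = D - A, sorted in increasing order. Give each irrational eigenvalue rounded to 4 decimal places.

[0, 1, 1, 3, 3, 4]

The graph has 6 vertices and degree multiset [2, 2, 2, 2, 2, 2]; D is the diagonal matrix of degrees and L = D - A. L is symmetric positive semidefinite, so every eigenvalue is real and nonnegative. There is one zero in the spectrum, matching the 1 component.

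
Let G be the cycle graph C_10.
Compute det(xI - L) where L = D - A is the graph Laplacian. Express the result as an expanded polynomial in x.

The graph has 10 vertices and degree multiset [2, 2, 2, 2, 2, 2, 2, 2, 2, 2]; D is the diagonal matrix of degrees and L = D - A. Computing det(xI - L) by cofactor expansion (or equivalently via sum-over-permutations) gives x^10 - 20x^9 + 170x^8 - 800x^7 + 2275x^6 - 4004x^5 + 4290x^4 - 2640x^3 + 825x^2 - 100x. The constant term is 0 because L is singular (the all-ones vector lies in its kernel). The eigenvalues sum to 20, which equals trace(L) = 2|E|.

x^10 - 20x^9 + 170x^8 - 800x^7 + 2275x^6 - 4004x^5 + 4290x^4 - 2640x^3 + 825x^2 - 100x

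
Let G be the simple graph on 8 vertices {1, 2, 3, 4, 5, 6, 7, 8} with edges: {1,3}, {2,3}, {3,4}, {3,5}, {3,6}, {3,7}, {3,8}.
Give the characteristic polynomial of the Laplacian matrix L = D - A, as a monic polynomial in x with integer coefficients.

Reading degrees in the order [1, 2, 3, 4, 5, 6, 7, 8] gives [1, 1, 7, 1, 1, 1, 1, 1]; set D = diag(1, 1, 7, 1, 1, 1, 1, 1) and form L = D - A. The eigenvalues of L are [0, 1, 1, 1, 1, 1, 1, 8]; the characteristic polynomial is the product of (x - lambda_i), which multiplies out to x^8 - 14x^7 + 63x^6 - 140x^5 + 175x^4 - 126x^3 + 49x^2 - 8x. Since p(0) = det(-L) = 0, x divides p(x). By the matrix-tree theorem the graph has (1/8) * product of the nonzero eigenvalues = 1 spanning tree.

x^8 - 14x^7 + 63x^6 - 140x^5 + 175x^4 - 126x^3 + 49x^2 - 8x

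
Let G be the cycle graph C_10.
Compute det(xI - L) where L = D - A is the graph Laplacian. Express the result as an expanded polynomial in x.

The graph has 10 vertices and degree multiset [2, 2, 2, 2, 2, 2, 2, 2, 2, 2]; D is the diagonal matrix of degrees and L = D - A. Computing det(xI - L) by cofactor expansion (or equivalently via sum-over-permutations) gives x^10 - 20x^9 + 170x^8 - 800x^7 + 2275x^6 - 4004x^5 + 4290x^4 - 2640x^3 + 825x^2 - 100x. The constant term is 0 because L is singular (the all-ones vector lies in its kernel). There is one zero in the spectrum, matching the 1 component.

x^10 - 20x^9 + 170x^8 - 800x^7 + 2275x^6 - 4004x^5 + 4290x^4 - 2640x^3 + 825x^2 - 100x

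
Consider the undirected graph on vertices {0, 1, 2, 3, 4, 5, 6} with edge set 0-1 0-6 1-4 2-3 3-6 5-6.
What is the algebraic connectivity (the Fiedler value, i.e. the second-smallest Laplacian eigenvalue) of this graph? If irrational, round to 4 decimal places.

0.2603

Reading degrees in the order [0, 1, 2, 3, 4, 5, 6] gives [2, 2, 1, 2, 1, 1, 3]; set D = diag(2, 2, 1, 2, 1, 1, 3) and form L = D - A. The sorted Laplacian eigenvalues are [0, 0.2603, 0.6262, 1.4055, 2.2742, 3.0996, 4.3342]; the algebraic connectivity is the second entry, 0.2603. The eigenvalues sum to 12, which equals trace(L) = 2|E|.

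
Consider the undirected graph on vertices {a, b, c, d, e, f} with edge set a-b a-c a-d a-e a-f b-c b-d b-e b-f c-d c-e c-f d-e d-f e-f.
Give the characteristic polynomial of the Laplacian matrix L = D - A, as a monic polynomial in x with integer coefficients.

Each diagonal entry of L is the vertex degree and each off-diagonal entry is -1 where an edge is present, 0 otherwise; in the order [a, b, c, d, e, f] the diagonal is [5, 5, 5, 5, 5, 5]. L has integer entries, so p(x) = det(xI - L) has integer coefficients. Expanding the determinant yields x^6 - 30x^5 + 360x^4 - 2160x^3 + 6480x^2 - 7776x. The constant term is 0 because L is singular (the all-ones vector lies in its kernel). The eigenvalues sum to 30, which equals trace(L) = 2|E|.

x^6 - 30x^5 + 360x^4 - 2160x^3 + 6480x^2 - 7776x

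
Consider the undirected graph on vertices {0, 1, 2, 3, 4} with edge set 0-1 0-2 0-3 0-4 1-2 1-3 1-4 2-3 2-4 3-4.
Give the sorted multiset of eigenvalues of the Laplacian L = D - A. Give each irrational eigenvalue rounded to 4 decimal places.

Reading degrees in the order [0, 1, 2, 3, 4] gives [4, 4, 4, 4, 4]; set D = diag(4, 4, 4, 4, 4) and form L = D - A. The multiplicity of 0 as a Laplacian eigenvalue equals the number of connected components. By the matrix-tree theorem the graph has (1/5) * product of the nonzero eigenvalues = 125 spanning trees.

[0, 5, 5, 5, 5]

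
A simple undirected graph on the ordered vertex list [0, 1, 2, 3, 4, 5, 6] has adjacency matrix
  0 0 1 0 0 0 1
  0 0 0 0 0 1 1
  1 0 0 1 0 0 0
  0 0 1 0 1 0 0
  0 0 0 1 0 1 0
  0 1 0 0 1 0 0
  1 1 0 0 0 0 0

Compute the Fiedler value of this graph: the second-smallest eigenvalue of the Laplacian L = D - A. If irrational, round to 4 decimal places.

0.7530

With the vertex order [0, 1, 2, 3, 4, 5, 6], the degrees are [2, 2, 2, 2, 2, 2, 2], giving D = diag(2, 2, 2, 2, 2, 2, 2) and L = D - A. The smallest Laplacian eigenvalue is always 0. The next one, lambda_2 = 0.7530, measures how hard the graph is to disconnect: larger values mean better connectivity. The eigenvalues sum to 14, which equals trace(L) = 2|E|. By the matrix-tree theorem the graph has (1/7) * product of the nonzero eigenvalues = 7 spanning trees.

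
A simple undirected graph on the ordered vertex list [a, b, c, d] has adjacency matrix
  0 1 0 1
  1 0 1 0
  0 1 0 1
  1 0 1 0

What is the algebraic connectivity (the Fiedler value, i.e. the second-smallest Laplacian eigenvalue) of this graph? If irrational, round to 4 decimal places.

Reading degrees in the order [a, b, c, d] gives [2, 2, 2, 2]; set D = diag(2, 2, 2, 2) and form L = D - A. The smallest Laplacian eigenvalue is always 0. The next one, lambda_2 = 2, measures how hard the graph is to disconnect: larger values mean better connectivity. By the matrix-tree theorem the graph has (1/4) * product of the nonzero eigenvalues = 4 spanning trees.

2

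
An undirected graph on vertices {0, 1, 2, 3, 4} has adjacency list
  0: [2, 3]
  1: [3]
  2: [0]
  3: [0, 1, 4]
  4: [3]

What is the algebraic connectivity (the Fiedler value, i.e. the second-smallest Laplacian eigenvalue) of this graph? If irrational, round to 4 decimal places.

Reading degrees in the order [0, 1, 2, 3, 4] gives [2, 1, 1, 3, 1]; set D = diag(2, 1, 1, 3, 1) and form L = D - A. Computing the eigenvalues of L and sorting gives [0, 0.5188, 1, 2.3111, 4.1701]. The Fiedler value lambda_2 = 0.5188 is strictly positive, so the graph is connected. There is one zero in the spectrum, matching the 1 component. By the matrix-tree theorem the graph has (1/5) * product of the nonzero eigenvalues = 1 spanning tree.

0.5188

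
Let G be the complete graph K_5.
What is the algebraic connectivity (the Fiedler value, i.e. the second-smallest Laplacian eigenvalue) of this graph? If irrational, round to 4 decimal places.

The graph has 5 vertices and degree multiset [4, 4, 4, 4, 4]; D is the diagonal matrix of degrees and L = D - A. The smallest Laplacian eigenvalue is always 0. The next one, lambda_2 = 5, measures how hard the graph is to disconnect: larger values mean better connectivity.

5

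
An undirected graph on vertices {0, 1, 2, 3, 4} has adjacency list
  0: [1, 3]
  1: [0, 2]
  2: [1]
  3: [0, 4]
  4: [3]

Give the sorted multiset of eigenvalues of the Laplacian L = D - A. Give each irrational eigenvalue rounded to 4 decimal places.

[0, 0.3820, 1.3820, 2.6180, 3.6180]

Reading degrees in the order [0, 1, 2, 3, 4] gives [2, 2, 1, 2, 1]; set D = diag(2, 2, 1, 2, 1) and form L = D - A. Since every row of L sums to 0, the all-ones vector is in the kernel and 0 is an eigenvalue. The single zero eigenvalue shows the graph is connected. The eigenvalues sum to 8, which equals trace(L) = 2|E|.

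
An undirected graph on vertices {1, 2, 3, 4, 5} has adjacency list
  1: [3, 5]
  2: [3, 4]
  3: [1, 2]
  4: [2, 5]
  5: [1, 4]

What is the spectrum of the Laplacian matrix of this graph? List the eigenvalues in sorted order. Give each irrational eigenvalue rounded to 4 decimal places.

[0, 1.3820, 1.3820, 3.6180, 3.6180]

Each diagonal entry of L is the vertex degree and each off-diagonal entry is -1 where an edge is present, 0 otherwise; in the order [1, 2, 3, 4, 5] the diagonal is [2, 2, 2, 2, 2]. L is symmetric positive semidefinite, so every eigenvalue is real and nonnegative. The single zero eigenvalue shows the graph is connected. The largest eigenvalue, 3.6180, is at most the vertex count 5.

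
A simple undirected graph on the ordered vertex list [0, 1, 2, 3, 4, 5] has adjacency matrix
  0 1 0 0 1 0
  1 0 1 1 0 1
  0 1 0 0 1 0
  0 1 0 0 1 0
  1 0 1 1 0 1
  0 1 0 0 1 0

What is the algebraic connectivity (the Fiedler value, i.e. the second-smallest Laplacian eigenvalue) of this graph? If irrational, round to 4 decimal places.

Each diagonal entry of L is the vertex degree and each off-diagonal entry is -1 where an edge is present, 0 otherwise; in the order [0, 1, 2, 3, 4, 5] the diagonal is [2, 4, 2, 2, 4, 2]. The smallest Laplacian eigenvalue is always 0. The next one, lambda_2 = 2, measures how hard the graph is to disconnect: larger values mean better connectivity. There is one zero in the spectrum, matching the 1 component.

2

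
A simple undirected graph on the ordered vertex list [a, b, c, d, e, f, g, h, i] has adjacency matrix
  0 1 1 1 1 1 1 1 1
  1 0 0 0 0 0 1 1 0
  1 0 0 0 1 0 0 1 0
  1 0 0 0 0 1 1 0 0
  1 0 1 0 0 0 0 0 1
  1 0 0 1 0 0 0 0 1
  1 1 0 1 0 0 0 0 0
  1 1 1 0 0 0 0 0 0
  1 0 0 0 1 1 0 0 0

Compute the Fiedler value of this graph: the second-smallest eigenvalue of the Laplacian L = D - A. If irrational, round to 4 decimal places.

1.5858

With the vertex order [a, b, c, d, e, f, g, h, i], the degrees are [8, 3, 3, 3, 3, 3, 3, 3, 3], giving D = diag(8, 3, 3, 3, 3, 3, 3, 3, 3) and L = D - A. Computing the eigenvalues of L and sorting gives [0, 1.5858, 1.5858, 3, 3, 4.4142, 4.4142, 5, 9]. The Fiedler value lambda_2 = 1.5858 is strictly positive, so the graph is connected. By the matrix-tree theorem the graph has (1/9) * product of the nonzero eigenvalues = 2205 spanning trees.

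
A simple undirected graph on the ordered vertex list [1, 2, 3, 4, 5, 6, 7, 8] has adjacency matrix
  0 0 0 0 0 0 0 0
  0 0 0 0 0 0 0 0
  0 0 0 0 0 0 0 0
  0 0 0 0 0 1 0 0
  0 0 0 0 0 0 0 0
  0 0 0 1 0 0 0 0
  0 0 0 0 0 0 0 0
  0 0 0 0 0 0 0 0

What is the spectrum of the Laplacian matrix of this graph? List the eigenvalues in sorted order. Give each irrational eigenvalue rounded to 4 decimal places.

[0, 0, 0, 0, 0, 0, 0, 2]

With the vertex order [1, 2, 3, 4, 5, 6, 7, 8], the degrees are [0, 0, 0, 1, 0, 1, 0, 0], giving D = diag(0, 0, 0, 1, 0, 1, 0, 0) and L = D - A. The multiplicity of 0 as a Laplacian eigenvalue equals the number of connected components. The 7 zero eigenvalues correspond to the 7 connected components. There are 7 zeros in the spectrum, matching the 7 components. The largest eigenvalue, 2, is at most the vertex count 8.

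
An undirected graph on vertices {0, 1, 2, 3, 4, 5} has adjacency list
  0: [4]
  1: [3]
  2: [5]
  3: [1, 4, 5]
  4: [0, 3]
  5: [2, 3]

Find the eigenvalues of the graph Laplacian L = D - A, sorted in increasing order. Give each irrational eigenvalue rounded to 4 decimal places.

With the vertex order [0, 1, 2, 3, 4, 5], the degrees are [1, 1, 1, 3, 2, 2], giving D = diag(1, 1, 1, 3, 2, 2) and L = D - A. Diagonalising L (or applying a numerical eigensolver to the 6x6 matrix) gives the spectrum above. By the matrix-tree theorem the graph has (1/6) * product of the nonzero eigenvalues = 1 spanning tree.

[0, 0.3820, 0.6972, 2, 2.6180, 4.3028]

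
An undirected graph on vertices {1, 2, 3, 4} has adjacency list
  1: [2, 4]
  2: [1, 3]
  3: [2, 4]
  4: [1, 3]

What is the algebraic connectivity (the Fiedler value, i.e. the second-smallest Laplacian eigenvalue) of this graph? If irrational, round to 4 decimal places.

With the vertex order [1, 2, 3, 4], the degrees are [2, 2, 2, 2], giving D = diag(2, 2, 2, 2) and L = D - A. Computing the eigenvalues of L and sorting gives [0, 2, 2, 4]. The Fiedler value lambda_2 = 2 is strictly positive, so the graph is connected.

2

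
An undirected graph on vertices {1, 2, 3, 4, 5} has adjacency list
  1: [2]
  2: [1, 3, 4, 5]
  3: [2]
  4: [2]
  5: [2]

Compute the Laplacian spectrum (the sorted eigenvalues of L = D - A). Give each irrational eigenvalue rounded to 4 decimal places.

[0, 1, 1, 1, 5]

Reading degrees in the order [1, 2, 3, 4, 5] gives [1, 4, 1, 1, 1]; set D = diag(1, 4, 1, 1, 1) and form L = D - A. Since every row of L sums to 0, the all-ones vector is in the kernel and 0 is an eigenvalue. The eigenvalues sum to 8, which equals trace(L) = 2|E|. The largest eigenvalue, 5, is at most the vertex count 5.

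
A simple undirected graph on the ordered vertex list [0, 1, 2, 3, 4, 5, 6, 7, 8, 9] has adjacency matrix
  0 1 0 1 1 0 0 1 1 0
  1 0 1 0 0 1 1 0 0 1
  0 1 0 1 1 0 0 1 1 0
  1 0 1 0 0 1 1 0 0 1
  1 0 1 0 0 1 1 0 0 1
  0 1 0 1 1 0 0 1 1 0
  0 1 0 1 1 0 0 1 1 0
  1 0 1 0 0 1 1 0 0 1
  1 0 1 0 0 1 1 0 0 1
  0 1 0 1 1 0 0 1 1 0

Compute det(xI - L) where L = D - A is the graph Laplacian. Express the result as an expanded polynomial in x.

Each diagonal entry of L is the vertex degree and each off-diagonal entry is -1 where an edge is present, 0 otherwise; in the order [0, 1, 2, 3, 4, 5, 6, 7, 8, 9] the diagonal is [5, 5, 5, 5, 5, 5, 5, 5, 5, 5]. The eigenvalues of L are [0, 5, 5, 5, 5, 5, 5, 5, 5, 10]; the characteristic polynomial is the product of (x - lambda_i), which multiplies out to x^10 - 50x^9 + 1100x^8 - 14000x^7 + 113750x^6 - 612500x^5 + 2187500x^4 - 5000000x^3 + 6640625x^2 - 3906250x. The constant term is 0 because L is singular (the all-ones vector lies in its kernel). The largest eigenvalue, 10, is at most the vertex count 10. The eigenvalues sum to 50, which equals trace(L) = 2|E|.

x^10 - 50x^9 + 1100x^8 - 14000x^7 + 113750x^6 - 612500x^5 + 2187500x^4 - 5000000x^3 + 6640625x^2 - 3906250x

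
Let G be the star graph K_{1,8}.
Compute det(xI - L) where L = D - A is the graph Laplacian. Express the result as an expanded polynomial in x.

x^9 - 16x^8 + 84x^7 - 224x^6 + 350x^5 - 336x^4 + 196x^3 - 64x^2 + 9x

The graph has 9 vertices and degree multiset [8, 1, 1, 1, 1, 1, 1, 1, 1]; D is the diagonal matrix of degrees and L = D - A. The eigenvalues of L are [0, 1, 1, 1, 1, 1, 1, 1, 9]; the characteristic polynomial is the product of (x - lambda_i), which multiplies out to x^9 - 16x^8 + 84x^7 - 224x^6 + 350x^5 - 336x^4 + 196x^3 - 64x^2 + 9x. The constant term is 0 because L is singular (the all-ones vector lies in its kernel). There is one zero in the spectrum, matching the 1 component.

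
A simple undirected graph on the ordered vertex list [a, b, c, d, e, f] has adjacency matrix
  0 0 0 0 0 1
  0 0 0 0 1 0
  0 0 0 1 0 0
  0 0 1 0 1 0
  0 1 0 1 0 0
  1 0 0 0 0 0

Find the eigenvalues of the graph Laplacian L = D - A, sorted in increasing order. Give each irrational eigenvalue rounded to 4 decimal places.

Reading degrees in the order [a, b, c, d, e, f] gives [1, 1, 1, 2, 2, 1]; set D = diag(1, 1, 1, 2, 2, 1) and form L = D - A. The multiplicity of 0 as a Laplacian eigenvalue equals the number of connected components. The 2 zero eigenvalues correspond to the 2 connected components.

[0, 0, 0.5858, 2, 2, 3.4142]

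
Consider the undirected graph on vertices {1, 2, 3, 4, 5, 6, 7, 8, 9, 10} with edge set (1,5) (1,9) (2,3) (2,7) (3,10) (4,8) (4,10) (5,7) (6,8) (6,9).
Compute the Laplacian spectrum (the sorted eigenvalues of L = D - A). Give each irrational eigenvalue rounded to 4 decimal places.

With the vertex order [1, 2, 3, 4, 5, 6, 7, 8, 9, 10], the degrees are [2, 2, 2, 2, 2, 2, 2, 2, 2, 2], giving D = diag(2, 2, 2, 2, 2, 2, 2, 2, 2, 2) and L = D - A. Diagonalising L (or applying a numerical eigensolver to the 10x10 matrix) gives the spectrum above. The single zero eigenvalue shows the graph is connected. There is one zero in the spectrum, matching the 1 component. The eigenvalues sum to 20, which equals trace(L) = 2|E|.

[0, 0.3820, 0.3820, 1.3820, 1.3820, 2.6180, 2.6180, 3.6180, 3.6180, 4]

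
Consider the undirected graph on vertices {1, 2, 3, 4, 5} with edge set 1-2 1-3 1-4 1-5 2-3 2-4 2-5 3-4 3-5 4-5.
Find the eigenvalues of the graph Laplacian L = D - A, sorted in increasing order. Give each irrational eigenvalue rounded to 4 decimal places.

Reading degrees in the order [1, 2, 3, 4, 5] gives [4, 4, 4, 4, 4]; set D = diag(4, 4, 4, 4, 4) and form L = D - A. The multiplicity of 0 as a Laplacian eigenvalue equals the number of connected components. The single zero eigenvalue shows the graph is connected. The eigenvalues sum to 20, which equals trace(L) = 2|E|. The largest eigenvalue, 5, is at most the vertex count 5.

[0, 5, 5, 5, 5]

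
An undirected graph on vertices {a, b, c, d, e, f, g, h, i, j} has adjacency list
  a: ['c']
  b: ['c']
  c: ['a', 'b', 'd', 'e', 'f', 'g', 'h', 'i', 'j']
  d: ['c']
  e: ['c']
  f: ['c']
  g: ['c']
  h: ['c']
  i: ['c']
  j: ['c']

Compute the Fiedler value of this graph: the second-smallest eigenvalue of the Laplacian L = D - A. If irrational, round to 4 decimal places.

Each diagonal entry of L is the vertex degree and each off-diagonal entry is -1 where an edge is present, 0 otherwise; in the order [a, b, c, d, e, f, g, h, i, j] the diagonal is [1, 1, 9, 1, 1, 1, 1, 1, 1, 1]. The sorted Laplacian eigenvalues are [0, 1, 1, 1, 1, 1, 1, 1, 1, 10]; the algebraic connectivity is the second entry, 1.

1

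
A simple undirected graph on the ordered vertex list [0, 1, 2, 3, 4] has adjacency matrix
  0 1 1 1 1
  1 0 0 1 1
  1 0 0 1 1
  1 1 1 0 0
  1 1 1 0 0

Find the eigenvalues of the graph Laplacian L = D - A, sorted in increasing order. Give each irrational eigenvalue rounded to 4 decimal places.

Reading degrees in the order [0, 1, 2, 3, 4] gives [4, 3, 3, 3, 3]; set D = diag(4, 3, 3, 3, 3) and form L = D - A. L is symmetric positive semidefinite, so every eigenvalue is real and nonnegative. The single zero eigenvalue shows the graph is connected. By the matrix-tree theorem the graph has (1/5) * product of the nonzero eigenvalues = 45 spanning trees.

[0, 3, 3, 5, 5]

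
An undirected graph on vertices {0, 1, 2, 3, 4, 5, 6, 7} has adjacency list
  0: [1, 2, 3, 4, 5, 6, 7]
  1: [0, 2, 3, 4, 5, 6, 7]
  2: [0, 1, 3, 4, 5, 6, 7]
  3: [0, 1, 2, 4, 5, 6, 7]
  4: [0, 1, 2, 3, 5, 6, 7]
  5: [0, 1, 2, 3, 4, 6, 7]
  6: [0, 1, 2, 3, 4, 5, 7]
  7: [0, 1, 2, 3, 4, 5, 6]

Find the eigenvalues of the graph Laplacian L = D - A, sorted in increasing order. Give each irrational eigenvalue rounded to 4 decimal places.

Each diagonal entry of L is the vertex degree and each off-diagonal entry is -1 where an edge is present, 0 otherwise; in the order [0, 1, 2, 3, 4, 5, 6, 7] the diagonal is [7, 7, 7, 7, 7, 7, 7, 7]. Since every row of L sums to 0, the all-ones vector is in the kernel and 0 is an eigenvalue. The single zero eigenvalue shows the graph is connected. There is one zero in the spectrum, matching the 1 component. The largest eigenvalue, 8, is at most the vertex count 8.

[0, 8, 8, 8, 8, 8, 8, 8]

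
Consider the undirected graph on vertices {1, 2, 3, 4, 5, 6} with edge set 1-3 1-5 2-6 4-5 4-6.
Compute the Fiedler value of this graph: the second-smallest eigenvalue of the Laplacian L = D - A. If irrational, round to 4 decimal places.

Reading degrees in the order [1, 2, 3, 4, 5, 6] gives [2, 1, 1, 2, 2, 2]; set D = diag(2, 1, 1, 2, 2, 2) and form L = D - A. The smallest Laplacian eigenvalue is always 0. The next one, lambda_2 = 0.2679, measures how hard the graph is to disconnect: larger values mean better connectivity. The eigenvalues sum to 10, which equals trace(L) = 2|E|. There is one zero in the spectrum, matching the 1 component.

0.2679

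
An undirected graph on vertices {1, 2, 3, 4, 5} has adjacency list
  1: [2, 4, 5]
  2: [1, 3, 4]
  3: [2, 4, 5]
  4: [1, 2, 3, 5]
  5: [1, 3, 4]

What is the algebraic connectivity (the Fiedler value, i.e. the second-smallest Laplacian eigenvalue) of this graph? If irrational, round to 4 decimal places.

3

With the vertex order [1, 2, 3, 4, 5], the degrees are [3, 3, 3, 4, 3], giving D = diag(3, 3, 3, 4, 3) and L = D - A. The sorted Laplacian eigenvalues are [0, 3, 3, 5, 5]; the algebraic connectivity is the second entry, 3. The largest eigenvalue, 5, is at most the vertex count 5.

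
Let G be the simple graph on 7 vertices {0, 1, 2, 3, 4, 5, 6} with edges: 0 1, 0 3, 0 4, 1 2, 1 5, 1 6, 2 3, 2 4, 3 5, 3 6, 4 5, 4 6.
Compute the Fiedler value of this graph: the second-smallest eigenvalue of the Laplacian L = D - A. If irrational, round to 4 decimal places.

With the vertex order [0, 1, 2, 3, 4, 5, 6], the degrees are [3, 4, 3, 4, 4, 3, 3], giving D = diag(3, 4, 3, 4, 4, 3, 3) and L = D - A. The sorted Laplacian eigenvalues are [0, 3, 3, 3, 4, 4, 7]; the algebraic connectivity is the second entry, 3. There is one zero in the spectrum, matching the 1 component. By the matrix-tree theorem the graph has (1/7) * product of the nonzero eigenvalues = 432 spanning trees.

3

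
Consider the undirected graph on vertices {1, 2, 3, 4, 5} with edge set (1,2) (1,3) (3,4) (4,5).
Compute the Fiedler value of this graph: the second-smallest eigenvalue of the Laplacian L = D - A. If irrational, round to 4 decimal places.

0.3820

With the vertex order [1, 2, 3, 4, 5], the degrees are [2, 1, 2, 2, 1], giving D = diag(2, 1, 2, 2, 1) and L = D - A. The sorted Laplacian eigenvalues are [0, 0.3820, 1.3820, 2.6180, 3.6180]; the algebraic connectivity is the second entry, 0.3820.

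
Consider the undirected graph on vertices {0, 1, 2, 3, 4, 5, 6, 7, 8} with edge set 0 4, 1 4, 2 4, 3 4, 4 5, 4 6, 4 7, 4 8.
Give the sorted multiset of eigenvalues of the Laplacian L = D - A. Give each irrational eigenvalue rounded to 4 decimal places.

[0, 1, 1, 1, 1, 1, 1, 1, 9]

Reading degrees in the order [0, 1, 2, 3, 4, 5, 6, 7, 8] gives [1, 1, 1, 1, 8, 1, 1, 1, 1]; set D = diag(1, 1, 1, 1, 8, 1, 1, 1, 1) and form L = D - A. The multiplicity of 0 as a Laplacian eigenvalue equals the number of connected components. The eigenvalues sum to 16, which equals trace(L) = 2|E|.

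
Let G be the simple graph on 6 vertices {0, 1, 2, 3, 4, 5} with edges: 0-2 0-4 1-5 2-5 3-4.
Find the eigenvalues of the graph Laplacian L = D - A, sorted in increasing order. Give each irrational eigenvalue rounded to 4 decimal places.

Reading degrees in the order [0, 1, 2, 3, 4, 5] gives [2, 1, 2, 1, 2, 2]; set D = diag(2, 1, 2, 1, 2, 2) and form L = D - A. The multiplicity of 0 as a Laplacian eigenvalue equals the number of connected components. The single zero eigenvalue shows the graph is connected. There is one zero in the spectrum, matching the 1 component. By the matrix-tree theorem the graph has (1/6) * product of the nonzero eigenvalues = 1 spanning tree.

[0, 0.2679, 1, 2, 3, 3.7321]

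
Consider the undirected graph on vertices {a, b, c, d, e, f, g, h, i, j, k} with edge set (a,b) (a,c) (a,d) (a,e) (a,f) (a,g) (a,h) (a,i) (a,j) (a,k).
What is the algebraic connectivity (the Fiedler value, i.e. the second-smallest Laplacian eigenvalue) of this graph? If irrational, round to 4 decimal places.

Reading degrees in the order [a, b, c, d, e, f, g, h, i, j, k] gives [10, 1, 1, 1, 1, 1, 1, 1, 1, 1, 1]; set D = diag(10, 1, 1, 1, 1, 1, 1, 1, 1, 1, 1) and form L = D - A. Computing the eigenvalues of L and sorting gives [0, 1, 1, 1, 1, 1, 1, 1, 1, 1, 11]. The Fiedler value lambda_2 = 1 is strictly positive, so the graph is connected.

1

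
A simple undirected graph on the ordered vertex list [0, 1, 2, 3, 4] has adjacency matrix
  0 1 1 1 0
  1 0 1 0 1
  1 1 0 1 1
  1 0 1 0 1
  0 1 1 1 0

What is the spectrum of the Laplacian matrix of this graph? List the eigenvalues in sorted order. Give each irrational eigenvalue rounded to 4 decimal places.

Reading degrees in the order [0, 1, 2, 3, 4] gives [3, 3, 4, 3, 3]; set D = diag(3, 3, 4, 3, 3) and form L = D - A. Since every row of L sums to 0, the all-ones vector is in the kernel and 0 is an eigenvalue. The largest eigenvalue, 5, is at most the vertex count 5. By the matrix-tree theorem the graph has (1/5) * product of the nonzero eigenvalues = 45 spanning trees.

[0, 3, 3, 5, 5]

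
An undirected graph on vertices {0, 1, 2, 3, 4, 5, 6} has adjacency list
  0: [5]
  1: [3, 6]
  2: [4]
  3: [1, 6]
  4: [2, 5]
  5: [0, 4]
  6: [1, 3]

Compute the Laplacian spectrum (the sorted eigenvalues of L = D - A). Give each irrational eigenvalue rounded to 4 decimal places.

With the vertex order [0, 1, 2, 3, 4, 5, 6], the degrees are [1, 2, 1, 2, 2, 2, 2], giving D = diag(1, 2, 1, 2, 2, 2, 2) and L = D - A. Since every row of L sums to 0, the all-ones vector is in the kernel and 0 is an eigenvalue. The 2 zero eigenvalues correspond to the 2 connected components.

[0, 0, 0.5858, 2, 3, 3, 3.4142]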